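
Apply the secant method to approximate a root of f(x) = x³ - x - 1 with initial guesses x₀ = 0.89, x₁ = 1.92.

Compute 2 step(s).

f(x) = x³ - x - 1
x₀ = 0.89, x₁ = 1.92

Secant formula: x_{n+1} = x_n - f(x_n)(x_n - x_{n-1})/(f(x_n) - f(x_{n-1}))

Iteration 1:
  f(0.890000) = -1.185031
  f(1.920000) = 4.157888
  x_2 = 1.920000 - 4.157888×(1.920000 - 0.890000)/(4.157888 - (-1.185031))
       = 1.118449
Iteration 2:
  f(1.920000) = 4.157888
  f(1.118449) = -0.719351
  x_3 = 1.118449 - (-0.719351)×(1.118449 - 1.920000)/(-0.719351 - 4.157888)
       = 1.236670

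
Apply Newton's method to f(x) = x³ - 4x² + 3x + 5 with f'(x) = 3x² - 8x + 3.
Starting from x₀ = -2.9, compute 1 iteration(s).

f(x) = x³ - 4x² + 3x + 5
f'(x) = 3x² - 8x + 3
x₀ = -2.9

Newton-Raphson formula: x_{n+1} = x_n - f(x_n)/f'(x_n)

Iteration 1:
  f(-2.900000) = -61.729000
  f'(-2.900000) = 51.430000
  x_1 = -2.900000 - (-61.729000)/51.430000 = -1.699747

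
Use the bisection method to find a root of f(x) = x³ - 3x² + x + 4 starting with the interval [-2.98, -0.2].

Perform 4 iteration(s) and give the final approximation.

f(x) = x³ - 3x² + x + 4
Initial interval: [-2.98, -0.2]

Iteration 1:
  c_1 = (-2.980000 + (-0.200000))/2 = -1.590000
  f(c_1) = f(-1.590000) = -9.193979
  f(a) × f(c) ≥ 0, new interval: [-1.590000, -0.200000]
Iteration 2:
  c_2 = (-1.590000 + (-0.200000))/2 = -0.895000
  f(c_2) = f(-0.895000) = -0.014992
  f(a) × f(c) ≥ 0, new interval: [-0.895000, -0.200000]
Iteration 3:
  c_3 = (-0.895000 + (-0.200000))/2 = -0.547500
  f(c_3) = f(-0.547500) = 2.389115
  f(a) × f(c) < 0, new interval: [-0.895000, -0.547500]
Iteration 4:
  c_4 = (-0.895000 + (-0.547500))/2 = -0.721250
  f(c_4) = f(-0.721250) = 1.342950
  f(a) × f(c) < 0, new interval: [-0.895000, -0.721250]

After 4 iteration(s), the approximation is c_4 = -0.721250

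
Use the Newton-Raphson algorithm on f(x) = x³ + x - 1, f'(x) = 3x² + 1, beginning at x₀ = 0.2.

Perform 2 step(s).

f(x) = x³ + x - 1
f'(x) = 3x² + 1
x₀ = 0.2

Newton-Raphson formula: x_{n+1} = x_n - f(x_n)/f'(x_n)

Iteration 1:
  f(0.200000) = -0.792000
  f'(0.200000) = 1.120000
  x_1 = 0.200000 - (-0.792000)/1.120000 = 0.907143
Iteration 2:
  f(0.907143) = 0.653638
  f'(0.907143) = 3.468724
  x_2 = 0.907143 - 0.653638/3.468724 = 0.718705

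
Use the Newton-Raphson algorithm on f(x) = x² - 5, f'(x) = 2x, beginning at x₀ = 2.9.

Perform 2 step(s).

f(x) = x² - 5
f'(x) = 2x
x₀ = 2.9

Newton-Raphson formula: x_{n+1} = x_n - f(x_n)/f'(x_n)

Iteration 1:
  f(2.900000) = 3.410000
  f'(2.900000) = 5.800000
  x_1 = 2.900000 - 3.410000/5.800000 = 2.312069
Iteration 2:
  f(2.312069) = 0.345663
  f'(2.312069) = 4.624138
  x_2 = 2.312069 - 0.345663/4.624138 = 2.237317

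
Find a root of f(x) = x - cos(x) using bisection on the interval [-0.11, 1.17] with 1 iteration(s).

f(x) = x - cos(x)
Initial interval: [-0.11, 1.17]

Iteration 1:
  c_1 = (-0.110000 + 1.170000)/2 = 0.530000
  f(c_1) = f(0.530000) = -0.332807
  f(a) × f(c) ≥ 0, new interval: [0.530000, 1.170000]

After 1 iteration(s), the approximation is c_1 = 0.530000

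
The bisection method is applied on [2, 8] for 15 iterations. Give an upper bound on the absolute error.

Bisection error bound: |error| ≤ (b-a)/2^n
|error| ≤ (8 - 2)/2^15 = 6/2^15
|error| ≤ 0.0001831055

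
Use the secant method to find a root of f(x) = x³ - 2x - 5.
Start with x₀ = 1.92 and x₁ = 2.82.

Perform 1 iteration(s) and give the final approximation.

f(x) = x³ - 2x - 5
x₀ = 1.92, x₁ = 2.82

Secant formula: x_{n+1} = x_n - f(x_n)(x_n - x_{n-1})/(f(x_n) - f(x_{n-1}))

Iteration 1:
  f(1.920000) = -1.762112
  f(2.820000) = 11.785768
  x_2 = 2.820000 - 11.785768×(2.820000 - 1.920000)/(11.785768 - (-1.762112))
       = 2.037059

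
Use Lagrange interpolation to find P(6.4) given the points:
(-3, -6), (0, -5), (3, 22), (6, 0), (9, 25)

Lagrange interpolation formula:
P(x) = Σ yᵢ × Lᵢ(x)
where Lᵢ(x) = Π_{j≠i} (x - xⱼ)/(xᵢ - xⱼ)

L_0(6.4) = (6.4 - 0)/(-3 - 0) × (6.4 - 3)/(-3 - 3) × (6.4 - 6)/(-3 - 6) × (6.4 - 9)/(-3 - 9) = -0.011641
L_1(6.4) = (6.4 - (-3))/(0 - (-3)) × (6.4 - 3)/(0 - 3) × (6.4 - 6)/(0 - 6) × (6.4 - 9)/(0 - 9) = 0.068392
L_2(6.4) = (6.4 - (-3))/(3 - (-3)) × (6.4 - 0)/(3 - 0) × (6.4 - 6)/(3 - 6) × (6.4 - 9)/(3 - 9) = -0.193106
L_3(6.4) = (6.4 - (-3))/(6 - (-3)) × (6.4 - 0)/(6 - 0) × (6.4 - 3)/(6 - 3) × (6.4 - 9)/(6 - 9) = 1.094268
L_4(6.4) = (6.4 - (-3))/(9 - (-3)) × (6.4 - 0)/(9 - 0) × (6.4 - 3)/(9 - 3) × (6.4 - 6)/(9 - 6) = 0.042087

P(6.4) = (-6)×L_0(6.4) + (-5)×L_1(6.4) + 22×L_2(6.4) + 0×L_3(6.4) + 25×L_4(6.4)
P(6.4) = -3.468267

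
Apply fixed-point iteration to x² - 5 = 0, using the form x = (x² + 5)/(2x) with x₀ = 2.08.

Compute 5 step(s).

Equation: x² - 5 = 0
Fixed-point form: x = (x² + 5)/(2x)
x₀ = 2.08

x_1 = g(2.080000) = 2.241923
x_2 = g(2.241923) = 2.236076
x_3 = g(2.236076) = 2.236068
x_4 = g(2.236068) = 2.236068
x_5 = g(2.236068) = 2.236068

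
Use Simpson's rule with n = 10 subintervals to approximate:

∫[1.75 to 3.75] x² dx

f(x) = x²
a = 1.75, b = 3.75, n = 10
h = (b - a)/n = 0.200000

Simpson's rule: (h/3)[f(x₀) + 4f(x₁) + 2f(x₂) + ... + f(xₙ)]

x_0 = 1.7500, f(x_0) = 3.062500, coefficient = 1
x_1 = 1.9500, f(x_1) = 3.802500, coefficient = 4
x_2 = 2.1500, f(x_2) = 4.622500, coefficient = 2
x_3 = 2.3500, f(x_3) = 5.522500, coefficient = 4
x_4 = 2.5500, f(x_4) = 6.502500, coefficient = 2
x_5 = 2.7500, f(x_5) = 7.562500, coefficient = 4
x_6 = 2.9500, f(x_6) = 8.702500, coefficient = 2
x_7 = 3.1500, f(x_7) = 9.922500, coefficient = 4
x_8 = 3.3500, f(x_8) = 11.222500, coefficient = 2
x_9 = 3.5500, f(x_9) = 12.602500, coefficient = 4
x_10 = 3.7500, f(x_10) = 14.062500, coefficient = 1

I ≈ (0.200000/3) × 236.875000 = 15.791667
Exact value: 15.791667
Error: 0.000000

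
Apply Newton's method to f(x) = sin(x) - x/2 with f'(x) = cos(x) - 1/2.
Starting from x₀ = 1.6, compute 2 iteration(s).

f(x) = sin(x) - x/2
f'(x) = cos(x) - 1/2
x₀ = 1.6

Newton-Raphson formula: x_{n+1} = x_n - f(x_n)/f'(x_n)

Iteration 1:
  f(1.600000) = 0.199574
  f'(1.600000) = -0.529200
  x_1 = 1.600000 - 0.199574/(-0.529200) = 1.977124
Iteration 2:
  f(1.977124) = -0.069983
  f'(1.977124) = -0.895238
  x_2 = 1.977124 - (-0.069983)/(-0.895238) = 1.898951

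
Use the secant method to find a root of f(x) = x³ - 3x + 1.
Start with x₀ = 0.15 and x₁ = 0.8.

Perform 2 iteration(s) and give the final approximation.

f(x) = x³ - 3x + 1
x₀ = 0.15, x₁ = 0.8

Secant formula: x_{n+1} = x_n - f(x_n)(x_n - x_{n-1})/(f(x_n) - f(x_{n-1}))

Iteration 1:
  f(0.150000) = 0.553375
  f(0.800000) = -0.888000
  x_2 = 0.800000 - (-0.888000)×(0.800000 - 0.150000)/(-0.888000 - 0.553375)
       = 0.399549
Iteration 2:
  f(0.800000) = -0.888000
  f(0.399549) = -0.134863
  x_3 = 0.399549 - (-0.134863)×(0.399549 - 0.800000)/(-0.134863 - (-0.888000))
       = 0.327841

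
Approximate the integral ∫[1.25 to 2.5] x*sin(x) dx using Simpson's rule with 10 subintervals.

f(x) = x*sin(x)
a = 1.25, b = 2.5, n = 10
h = (b - a)/n = 0.125000

Simpson's rule: (h/3)[f(x₀) + 4f(x₁) + 2f(x₂) + ... + f(xₙ)]

x_0 = 1.2500, f(x_0) = 1.186231, coefficient = 1
x_1 = 1.3750, f(x_1) = 1.348728, coefficient = 4
x_2 = 1.5000, f(x_2) = 1.496242, coefficient = 2
x_3 = 1.6250, f(x_3) = 1.622613, coefficient = 4
x_4 = 1.7500, f(x_4) = 1.721975, coefficient = 2
x_5 = 1.8750, f(x_5) = 1.788911, coefficient = 4
x_6 = 2.0000, f(x_6) = 1.818595, coefficient = 2
x_7 = 2.1250, f(x_7) = 1.806930, coefficient = 4
x_8 = 2.2500, f(x_8) = 1.750665, coefficient = 2
x_9 = 2.3750, f(x_9) = 1.647502, coefficient = 4
x_10 = 2.5000, f(x_10) = 1.496180, coefficient = 1

I ≈ (0.125000/3) × 49.116101 = 2.046504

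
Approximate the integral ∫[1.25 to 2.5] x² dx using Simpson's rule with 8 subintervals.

f(x) = x²
a = 1.25, b = 2.5, n = 8
h = (b - a)/n = 0.156250

Simpson's rule: (h/3)[f(x₀) + 4f(x₁) + 2f(x₂) + ... + f(xₙ)]

x_0 = 1.2500, f(x_0) = 1.562500, coefficient = 1
x_1 = 1.4062, f(x_1) = 1.977539, coefficient = 4
x_2 = 1.5625, f(x_2) = 2.441406, coefficient = 2
x_3 = 1.7188, f(x_3) = 2.954102, coefficient = 4
x_4 = 1.8750, f(x_4) = 3.515625, coefficient = 2
x_5 = 2.0312, f(x_5) = 4.125977, coefficient = 4
x_6 = 2.1875, f(x_6) = 4.785156, coefficient = 2
x_7 = 2.3438, f(x_7) = 5.493164, coefficient = 4
x_8 = 2.5000, f(x_8) = 6.250000, coefficient = 1

I ≈ (0.156250/3) × 87.500000 = 4.557292
Exact value: 4.557292
Error: 0.000000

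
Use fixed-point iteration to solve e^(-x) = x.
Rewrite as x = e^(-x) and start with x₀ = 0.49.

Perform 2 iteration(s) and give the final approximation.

Equation: e^(-x) = x
Fixed-point form: x = e^(-x)
x₀ = 0.49

x_1 = g(0.490000) = 0.612626
x_2 = g(0.612626) = 0.541926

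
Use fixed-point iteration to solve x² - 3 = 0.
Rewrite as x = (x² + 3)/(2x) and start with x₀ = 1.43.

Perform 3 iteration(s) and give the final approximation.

Equation: x² - 3 = 0
Fixed-point form: x = (x² + 3)/(2x)
x₀ = 1.43

x_1 = g(1.430000) = 1.763951
x_2 = g(1.763951) = 1.732339
x_3 = g(1.732339) = 1.732051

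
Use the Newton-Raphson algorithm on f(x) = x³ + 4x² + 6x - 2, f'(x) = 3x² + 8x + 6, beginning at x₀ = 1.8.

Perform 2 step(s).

f(x) = x³ + 4x² + 6x - 2
f'(x) = 3x² + 8x + 6
x₀ = 1.8

Newton-Raphson formula: x_{n+1} = x_n - f(x_n)/f'(x_n)

Iteration 1:
  f(1.800000) = 27.592000
  f'(1.800000) = 30.120000
  x_1 = 1.800000 - 27.592000/30.120000 = 0.883931
Iteration 2:
  f(0.883931) = 7.119567
  f'(0.883931) = 15.415449
  x_2 = 0.883931 - 7.119567/15.415449 = 0.422085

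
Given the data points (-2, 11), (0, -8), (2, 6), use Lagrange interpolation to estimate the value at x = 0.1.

Lagrange interpolation formula:
P(x) = Σ yᵢ × Lᵢ(x)
where Lᵢ(x) = Π_{j≠i} (x - xⱼ)/(xᵢ - xⱼ)

L_0(0.1) = (0.1 - 0)/(-2 - 0) × (0.1 - 2)/(-2 - 2) = -0.023750
L_1(0.1) = (0.1 - (-2))/(0 - (-2)) × (0.1 - 2)/(0 - 2) = 0.997500
L_2(0.1) = (0.1 - (-2))/(2 - (-2)) × (0.1 - 0)/(2 - 0) = 0.026250

P(0.1) = 11×L_0(0.1) + (-8)×L_1(0.1) + 6×L_2(0.1)
P(0.1) = -8.083750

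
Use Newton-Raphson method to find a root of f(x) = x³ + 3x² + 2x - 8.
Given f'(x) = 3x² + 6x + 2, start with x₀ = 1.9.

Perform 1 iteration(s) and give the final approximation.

f(x) = x³ + 3x² + 2x - 8
f'(x) = 3x² + 6x + 2
x₀ = 1.9

Newton-Raphson formula: x_{n+1} = x_n - f(x_n)/f'(x_n)

Iteration 1:
  f(1.900000) = 13.489000
  f'(1.900000) = 24.230000
  x_1 = 1.900000 - 13.489000/24.230000 = 1.343293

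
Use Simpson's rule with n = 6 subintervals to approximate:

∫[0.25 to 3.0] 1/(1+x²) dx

f(x) = 1/(1+x²)
a = 0.25, b = 3.0, n = 6
h = (b - a)/n = 0.458333

Simpson's rule: (h/3)[f(x₀) + 4f(x₁) + 2f(x₂) + ... + f(xₙ)]

x_0 = 0.2500, f(x_0) = 0.941176, coefficient = 1
x_1 = 0.7083, f(x_1) = 0.665896, coefficient = 4
x_2 = 1.1667, f(x_2) = 0.423529, coefficient = 2
x_3 = 1.6250, f(x_3) = 0.274678, coefficient = 4
x_4 = 2.0833, f(x_4) = 0.187256, coefficient = 2
x_5 = 2.5417, f(x_5) = 0.134047, coefficient = 4
x_6 = 3.0000, f(x_6) = 0.100000, coefficient = 1

I ≈ (0.458333/3) × 6.561232 = 1.002410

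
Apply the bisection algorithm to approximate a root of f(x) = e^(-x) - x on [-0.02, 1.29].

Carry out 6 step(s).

f(x) = e^(-x) - x
Initial interval: [-0.02, 1.29]

Iteration 1:
  c_1 = (-0.020000 + 1.290000)/2 = 0.635000
  f(c_1) = f(0.635000) = -0.105065
  f(a) × f(c) < 0, new interval: [-0.020000, 0.635000]
Iteration 2:
  c_2 = (-0.020000 + 0.635000)/2 = 0.307500
  f(c_2) = f(0.307500) = 0.427783
  f(a) × f(c) ≥ 0, new interval: [0.307500, 0.635000]
Iteration 3:
  c_3 = (0.307500 + 0.635000)/2 = 0.471250
  f(c_3) = f(0.471250) = 0.152972
  f(a) × f(c) ≥ 0, new interval: [0.471250, 0.635000]
Iteration 4:
  c_4 = (0.471250 + 0.635000)/2 = 0.553125
  f(c_4) = f(0.553125) = 0.022025
  f(a) × f(c) ≥ 0, new interval: [0.553125, 0.635000]
Iteration 5:
  c_5 = (0.553125 + 0.635000)/2 = 0.594062
  f(c_5) = f(0.594062) = -0.041983
  f(a) × f(c) < 0, new interval: [0.553125, 0.594062]
Iteration 6:
  c_6 = (0.553125 + 0.594062)/2 = 0.573594
  f(c_6) = f(0.573594) = -0.010097
  f(a) × f(c) < 0, new interval: [0.553125, 0.573594]

After 6 iteration(s), the approximation is c_6 = 0.573594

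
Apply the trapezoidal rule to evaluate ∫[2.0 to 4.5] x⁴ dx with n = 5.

f(x) = x⁴
a = 2.0, b = 4.5, n = 5
h = (b - a)/n = 0.500000

Trapezoidal rule: (h/2)[f(x₀) + 2f(x₁) + 2f(x₂) + ... + f(xₙ)]

x_0 = 2.0000, f(x_0) = 16.000000, coefficient = 1
x_1 = 2.5000, f(x_1) = 39.062500, coefficient = 2
x_2 = 3.0000, f(x_2) = 81.000000, coefficient = 2
x_3 = 3.5000, f(x_3) = 150.062500, coefficient = 2
x_4 = 4.0000, f(x_4) = 256.000000, coefficient = 2
x_5 = 4.5000, f(x_5) = 410.062500, coefficient = 1

I ≈ (0.500000/2) × 1478.312500 = 369.578125
Exact value: 362.656250
Error: 6.921875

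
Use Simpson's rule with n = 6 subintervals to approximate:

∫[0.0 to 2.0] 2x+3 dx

f(x) = 2x+3
a = 0.0, b = 2.0, n = 6
h = (b - a)/n = 0.333333

Simpson's rule: (h/3)[f(x₀) + 4f(x₁) + 2f(x₂) + ... + f(xₙ)]

x_0 = 0.0000, f(x_0) = 3.000000, coefficient = 1
x_1 = 0.3333, f(x_1) = 3.666667, coefficient = 4
x_2 = 0.6667, f(x_2) = 4.333333, coefficient = 2
x_3 = 1.0000, f(x_3) = 5.000000, coefficient = 4
x_4 = 1.3333, f(x_4) = 5.666667, coefficient = 2
x_5 = 1.6667, f(x_5) = 6.333333, coefficient = 4
x_6 = 2.0000, f(x_6) = 7.000000, coefficient = 1

I ≈ (0.333333/3) × 90.000000 = 10.000000
Exact value: 10.000000
Error: 0.000000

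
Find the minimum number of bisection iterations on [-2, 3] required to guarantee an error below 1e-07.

We need (b-a)/2^n ≤ 1e-07
(3 - (-2))/2^n ≤ 1e-07
5/2^n ≤ 1e-07
2^n ≥ 50000000
n ≥ log₂(50000000) = 25.58
n ≥ 26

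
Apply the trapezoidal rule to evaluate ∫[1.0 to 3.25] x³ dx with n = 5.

f(x) = x³
a = 1.0, b = 3.25, n = 5
h = (b - a)/n = 0.450000

Trapezoidal rule: (h/2)[f(x₀) + 2f(x₁) + 2f(x₂) + ... + f(xₙ)]

x_0 = 1.0000, f(x_0) = 1.000000, coefficient = 1
x_1 = 1.4500, f(x_1) = 3.048625, coefficient = 2
x_2 = 1.9000, f(x_2) = 6.859000, coefficient = 2
x_3 = 2.3500, f(x_3) = 12.977875, coefficient = 2
x_4 = 2.8000, f(x_4) = 21.952000, coefficient = 2
x_5 = 3.2500, f(x_5) = 34.328125, coefficient = 1

I ≈ (0.450000/2) × 125.003125 = 28.125703
Exact value: 27.641602
Error: 0.484102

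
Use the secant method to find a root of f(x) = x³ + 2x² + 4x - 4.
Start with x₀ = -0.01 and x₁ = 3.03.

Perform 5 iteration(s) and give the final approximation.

f(x) = x³ + 2x² + 4x - 4
x₀ = -0.01, x₁ = 3.03

Secant formula: x_{n+1} = x_n - f(x_n)(x_n - x_{n-1})/(f(x_n) - f(x_{n-1}))

Iteration 1:
  f(-0.010000) = -4.039801
  f(3.030000) = 54.299927
  x_2 = 3.030000 - 54.299927×(3.030000 - (-0.010000))/(54.299927 - (-4.039801))
       = 0.200508
Iteration 2:
  f(3.030000) = 54.299927
  f(0.200508) = -3.109499
  x_3 = 0.200508 - (-3.109499)×(0.200508 - 3.030000)/(-3.109499 - 54.299927)
       = 0.353764
Iteration 3:
  f(0.200508) = -3.109499
  f(0.353764) = -2.290375
  x_4 = 0.353764 - (-2.290375)×(0.353764 - 0.200508)/(-2.290375 - (-3.109499))
       = 0.782285
Iteration 4:
  f(0.353764) = -2.290375
  f(0.782285) = 0.831817
  x_5 = 0.782285 - 0.831817×(0.782285 - 0.353764)/(0.831817 - (-2.290375))
       = 0.668118
Iteration 5:
  f(0.782285) = 0.831817
  f(0.668118) = -0.136528
  x_6 = 0.668118 - (-0.136528)×(0.668118 - 0.782285)/(-0.136528 - 0.831817)
       = 0.684215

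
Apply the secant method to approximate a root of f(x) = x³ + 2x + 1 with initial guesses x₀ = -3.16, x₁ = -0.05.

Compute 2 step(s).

f(x) = x³ + 2x + 1
x₀ = -3.16, x₁ = -0.05

Secant formula: x_{n+1} = x_n - f(x_n)(x_n - x_{n-1})/(f(x_n) - f(x_{n-1}))

Iteration 1:
  f(-3.160000) = -36.874496
  f(-0.050000) = 0.899875
  x_2 = -0.050000 - 0.899875×(-0.050000 - (-3.160000))/(0.899875 - (-36.874496))
       = -0.124088
Iteration 2:
  f(-0.050000) = 0.899875
  f(-0.124088) = 0.749914
  x_3 = -0.124088 - 0.749914×(-0.124088 - (-0.050000))/(0.749914 - 0.899875)
       = -0.494580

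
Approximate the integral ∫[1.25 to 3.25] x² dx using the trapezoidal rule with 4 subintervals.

f(x) = x²
a = 1.25, b = 3.25, n = 4
h = (b - a)/n = 0.500000

Trapezoidal rule: (h/2)[f(x₀) + 2f(x₁) + 2f(x₂) + ... + f(xₙ)]

x_0 = 1.2500, f(x_0) = 1.562500, coefficient = 1
x_1 = 1.7500, f(x_1) = 3.062500, coefficient = 2
x_2 = 2.2500, f(x_2) = 5.062500, coefficient = 2
x_3 = 2.7500, f(x_3) = 7.562500, coefficient = 2
x_4 = 3.2500, f(x_4) = 10.562500, coefficient = 1

I ≈ (0.500000/2) × 43.500000 = 10.875000
Exact value: 10.791667
Error: 0.083333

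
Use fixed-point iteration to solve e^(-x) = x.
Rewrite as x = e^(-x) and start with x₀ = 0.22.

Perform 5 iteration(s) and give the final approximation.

Equation: e^(-x) = x
Fixed-point form: x = e^(-x)
x₀ = 0.22

x_1 = g(0.220000) = 0.802519
x_2 = g(0.802519) = 0.448199
x_3 = g(0.448199) = 0.638778
x_4 = g(0.638778) = 0.527937
x_5 = g(0.527937) = 0.589820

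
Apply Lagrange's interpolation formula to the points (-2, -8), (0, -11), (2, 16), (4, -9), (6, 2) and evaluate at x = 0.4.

Lagrange interpolation formula:
P(x) = Σ yᵢ × Lᵢ(x)
where Lᵢ(x) = Π_{j≠i} (x - xⱼ)/(xᵢ - xⱼ)

L_0(0.4) = (0.4 - 0)/(-2 - 0) × (0.4 - 2)/(-2 - 2) × (0.4 - 4)/(-2 - 4) × (0.4 - 6)/(-2 - 6) = -0.033600
L_1(0.4) = (0.4 - (-2))/(0 - (-2)) × (0.4 - 2)/(0 - 2) × (0.4 - 4)/(0 - 4) × (0.4 - 6)/(0 - 6) = 0.806400
L_2(0.4) = (0.4 - (-2))/(2 - (-2)) × (0.4 - 0)/(2 - 0) × (0.4 - 4)/(2 - 4) × (0.4 - 6)/(2 - 6) = 0.302400
L_3(0.4) = (0.4 - (-2))/(4 - (-2)) × (0.4 - 0)/(4 - 0) × (0.4 - 2)/(4 - 2) × (0.4 - 6)/(4 - 6) = -0.089600
L_4(0.4) = (0.4 - (-2))/(6 - (-2)) × (0.4 - 0)/(6 - 0) × (0.4 - 2)/(6 - 2) × (0.4 - 4)/(6 - 4) = 0.014400

P(0.4) = (-8)×L_0(0.4) + (-11)×L_1(0.4) + 16×L_2(0.4) + (-9)×L_3(0.4) + 2×L_4(0.4)
P(0.4) = -2.928000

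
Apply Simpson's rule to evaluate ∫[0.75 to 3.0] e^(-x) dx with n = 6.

f(x) = e^(-x)
a = 0.75, b = 3.0, n = 6
h = (b - a)/n = 0.375000

Simpson's rule: (h/3)[f(x₀) + 4f(x₁) + 2f(x₂) + ... + f(xₙ)]

x_0 = 0.7500, f(x_0) = 0.472367, coefficient = 1
x_1 = 1.1250, f(x_1) = 0.324652, coefficient = 4
x_2 = 1.5000, f(x_2) = 0.223130, coefficient = 2
x_3 = 1.8750, f(x_3) = 0.153355, coefficient = 4
x_4 = 2.2500, f(x_4) = 0.105399, coefficient = 2
x_5 = 2.6250, f(x_5) = 0.072440, coefficient = 4
x_6 = 3.0000, f(x_6) = 0.049787, coefficient = 1

I ≈ (0.375000/3) × 3.381001 = 0.422625
Exact value: 0.422579
Error: 0.000046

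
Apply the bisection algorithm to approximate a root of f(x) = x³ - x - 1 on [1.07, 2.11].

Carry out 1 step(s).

f(x) = x³ - x - 1
Initial interval: [1.07, 2.11]

Iteration 1:
  c_1 = (1.070000 + 2.110000)/2 = 1.590000
  f(c_1) = f(1.590000) = 1.429679
  f(a) × f(c) < 0, new interval: [1.070000, 1.590000]

After 1 iteration(s), the approximation is c_1 = 1.590000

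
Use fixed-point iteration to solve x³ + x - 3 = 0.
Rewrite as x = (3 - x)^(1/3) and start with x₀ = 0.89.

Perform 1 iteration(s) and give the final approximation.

Equation: x³ + x - 3 = 0
Fixed-point form: x = (3 - x)^(1/3)
x₀ = 0.89

x_1 = g(0.890000) = 1.282609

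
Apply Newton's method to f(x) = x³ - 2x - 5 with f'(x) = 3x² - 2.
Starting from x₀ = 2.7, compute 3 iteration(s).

f(x) = x³ - 2x - 5
f'(x) = 3x² - 2
x₀ = 2.7

Newton-Raphson formula: x_{n+1} = x_n - f(x_n)/f'(x_n)

Iteration 1:
  f(2.700000) = 9.283000
  f'(2.700000) = 19.870000
  x_1 = 2.700000 - 9.283000/19.870000 = 2.232813
Iteration 2:
  f(2.232813) = 1.665964
  f'(2.232813) = 12.956366
  x_2 = 2.232813 - 1.665964/12.956366 = 2.104231
Iteration 3:
  f(2.104231) = 0.108623
  f'(2.104231) = 11.283360
  x_3 = 2.104231 - 0.108623/11.283360 = 2.094604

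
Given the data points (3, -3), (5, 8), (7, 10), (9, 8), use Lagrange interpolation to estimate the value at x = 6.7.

Lagrange interpolation formula:
P(x) = Σ yᵢ × Lᵢ(x)
where Lᵢ(x) = Π_{j≠i} (x - xⱼ)/(xᵢ - xⱼ)

L_0(6.7) = (6.7 - 5)/(3 - 5) × (6.7 - 7)/(3 - 7) × (6.7 - 9)/(3 - 9) = -0.024437
L_1(6.7) = (6.7 - 3)/(5 - 3) × (6.7 - 7)/(5 - 7) × (6.7 - 9)/(5 - 9) = 0.159562
L_2(6.7) = (6.7 - 3)/(7 - 3) × (6.7 - 5)/(7 - 5) × (6.7 - 9)/(7 - 9) = 0.904188
L_3(6.7) = (6.7 - 3)/(9 - 3) × (6.7 - 5)/(9 - 5) × (6.7 - 7)/(9 - 7) = -0.039312

P(6.7) = (-3)×L_0(6.7) + 8×L_1(6.7) + 10×L_2(6.7) + 8×L_3(6.7)
P(6.7) = 10.077187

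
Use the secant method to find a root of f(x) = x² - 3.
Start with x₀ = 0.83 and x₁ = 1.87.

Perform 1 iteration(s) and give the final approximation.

f(x) = x² - 3
x₀ = 0.83, x₁ = 1.87

Secant formula: x_{n+1} = x_n - f(x_n)(x_n - x_{n-1})/(f(x_n) - f(x_{n-1}))

Iteration 1:
  f(0.830000) = -2.311100
  f(1.870000) = 0.496900
  x_2 = 1.870000 - 0.496900×(1.870000 - 0.830000)/(0.496900 - (-2.311100))
       = 1.685963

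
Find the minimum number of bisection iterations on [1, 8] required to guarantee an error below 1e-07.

We need (b-a)/2^n ≤ 1e-07
(8 - 1)/2^n ≤ 1e-07
7/2^n ≤ 1e-07
2^n ≥ 70000000
n ≥ log₂(70000000) = 26.06
n ≥ 27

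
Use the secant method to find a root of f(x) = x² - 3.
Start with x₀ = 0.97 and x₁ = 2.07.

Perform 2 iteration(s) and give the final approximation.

f(x) = x² - 3
x₀ = 0.97, x₁ = 2.07

Secant formula: x_{n+1} = x_n - f(x_n)(x_n - x_{n-1})/(f(x_n) - f(x_{n-1}))

Iteration 1:
  f(0.970000) = -2.059100
  f(2.070000) = 1.284900
  x_2 = 2.070000 - 1.284900×(2.070000 - 0.970000)/(1.284900 - (-2.059100))
       = 1.647336
Iteration 2:
  f(2.070000) = 1.284900
  f(1.647336) = -0.286286
  x_3 = 1.647336 - (-0.286286)×(1.647336 - 2.070000)/(-0.286286 - 1.284900)
       = 1.724349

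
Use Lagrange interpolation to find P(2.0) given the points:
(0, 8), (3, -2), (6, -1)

Lagrange interpolation formula:
P(x) = Σ yᵢ × Lᵢ(x)
where Lᵢ(x) = Π_{j≠i} (x - xⱼ)/(xᵢ - xⱼ)

L_0(2.0) = (2.0 - 3)/(0 - 3) × (2.0 - 6)/(0 - 6) = 0.222222
L_1(2.0) = (2.0 - 0)/(3 - 0) × (2.0 - 6)/(3 - 6) = 0.888889
L_2(2.0) = (2.0 - 0)/(6 - 0) × (2.0 - 3)/(6 - 3) = -0.111111

P(2.0) = 8×L_0(2.0) + (-2)×L_1(2.0) + (-1)×L_2(2.0)
P(2.0) = 0.111111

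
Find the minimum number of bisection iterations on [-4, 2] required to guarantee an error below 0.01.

We need (b-a)/2^n ≤ 0.01
(2 - (-4))/2^n ≤ 0.01
6/2^n ≤ 0.01
2^n ≥ 600
n ≥ log₂(600) = 9.23
n ≥ 10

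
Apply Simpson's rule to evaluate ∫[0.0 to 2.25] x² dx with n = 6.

f(x) = x²
a = 0.0, b = 2.25, n = 6
h = (b - a)/n = 0.375000

Simpson's rule: (h/3)[f(x₀) + 4f(x₁) + 2f(x₂) + ... + f(xₙ)]

x_0 = 0.0000, f(x_0) = 0.000000, coefficient = 1
x_1 = 0.3750, f(x_1) = 0.140625, coefficient = 4
x_2 = 0.7500, f(x_2) = 0.562500, coefficient = 2
x_3 = 1.1250, f(x_3) = 1.265625, coefficient = 4
x_4 = 1.5000, f(x_4) = 2.250000, coefficient = 2
x_5 = 1.8750, f(x_5) = 3.515625, coefficient = 4
x_6 = 2.2500, f(x_6) = 5.062500, coefficient = 1

I ≈ (0.375000/3) × 30.375000 = 3.796875
Exact value: 3.796875
Error: 0.000000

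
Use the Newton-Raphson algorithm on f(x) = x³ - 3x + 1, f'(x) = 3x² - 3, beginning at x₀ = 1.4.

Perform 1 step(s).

f(x) = x³ - 3x + 1
f'(x) = 3x² - 3
x₀ = 1.4

Newton-Raphson formula: x_{n+1} = x_n - f(x_n)/f'(x_n)

Iteration 1:
  f(1.400000) = -0.456000
  f'(1.400000) = 2.880000
  x_1 = 1.400000 - (-0.456000)/2.880000 = 1.558333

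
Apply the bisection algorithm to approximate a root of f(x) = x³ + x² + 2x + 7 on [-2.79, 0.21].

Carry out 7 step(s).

f(x) = x³ + x² + 2x + 7
Initial interval: [-2.79, 0.21]

Iteration 1:
  c_1 = (-2.790000 + 0.210000)/2 = -1.290000
  f(c_1) = f(-1.290000) = 3.937411
  f(a) × f(c) < 0, new interval: [-2.790000, -1.290000]
Iteration 2:
  c_2 = (-2.790000 + (-1.290000))/2 = -2.040000
  f(c_2) = f(-2.040000) = -1.408064
  f(a) × f(c) ≥ 0, new interval: [-2.040000, -1.290000]
Iteration 3:
  c_3 = (-2.040000 + (-1.290000))/2 = -1.665000
  f(c_3) = f(-1.665000) = 1.826470
  f(a) × f(c) < 0, new interval: [-2.040000, -1.665000]
Iteration 4:
  c_4 = (-2.040000 + (-1.665000))/2 = -1.852500
  f(c_4) = f(-1.852500) = 0.369428
  f(a) × f(c) < 0, new interval: [-2.040000, -1.852500]
Iteration 5:
  c_5 = (-2.040000 + (-1.852500))/2 = -1.946250
  f(c_5) = f(-1.946250) = -0.476790
  f(a) × f(c) ≥ 0, new interval: [-1.946250, -1.852500]
Iteration 6:
  c_6 = (-1.946250 + (-1.852500))/2 = -1.899375
  f(c_6) = f(-1.899375) = -0.043358
  f(a) × f(c) ≥ 0, new interval: [-1.899375, -1.852500]
Iteration 7:
  c_7 = (-1.899375 + (-1.852500))/2 = -1.875938
  f(c_7) = f(-1.875938) = 0.165577
  f(a) × f(c) < 0, new interval: [-1.899375, -1.875938]

After 7 iteration(s), the approximation is c_7 = -1.875938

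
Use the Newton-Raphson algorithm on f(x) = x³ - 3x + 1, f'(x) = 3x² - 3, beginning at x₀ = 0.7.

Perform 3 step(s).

f(x) = x³ - 3x + 1
f'(x) = 3x² - 3
x₀ = 0.7

Newton-Raphson formula: x_{n+1} = x_n - f(x_n)/f'(x_n)

Iteration 1:
  f(0.700000) = -0.757000
  f'(0.700000) = -1.530000
  x_1 = 0.700000 - (-0.757000)/(-1.530000) = 0.205229
Iteration 2:
  f(0.205229) = 0.392958
  f'(0.205229) = -2.873643
  x_2 = 0.205229 - 0.392958/(-2.873643) = 0.341974
Iteration 3:
  f(0.341974) = 0.014070
  f'(0.341974) = -2.649161
  x_3 = 0.341974 - 0.014070/(-2.649161) = 0.347285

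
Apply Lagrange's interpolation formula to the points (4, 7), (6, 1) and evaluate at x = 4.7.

Lagrange interpolation formula:
P(x) = Σ yᵢ × Lᵢ(x)
where Lᵢ(x) = Π_{j≠i} (x - xⱼ)/(xᵢ - xⱼ)

L_0(4.7) = (4.7 - 6)/(4 - 6) = 0.650000
L_1(4.7) = (4.7 - 4)/(6 - 4) = 0.350000

P(4.7) = 7×L_0(4.7) + 1×L_1(4.7)
P(4.7) = 4.900000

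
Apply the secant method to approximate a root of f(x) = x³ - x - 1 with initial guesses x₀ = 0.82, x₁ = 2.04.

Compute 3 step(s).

f(x) = x³ - x - 1
x₀ = 0.82, x₁ = 2.04

Secant formula: x_{n+1} = x_n - f(x_n)(x_n - x_{n-1})/(f(x_n) - f(x_{n-1}))

Iteration 1:
  f(0.820000) = -1.268632
  f(2.040000) = 5.449664
  x_2 = 2.040000 - 5.449664×(2.040000 - 0.820000)/(5.449664 - (-1.268632))
       = 1.050376
Iteration 2:
  f(2.040000) = 5.449664
  f(1.050376) = -0.891508
  x_3 = 1.050376 - (-0.891508)×(1.050376 - 2.040000)/(-0.891508 - 5.449664)
       = 1.189507
Iteration 3:
  f(1.050376) = -0.891508
  f(1.189507) = -0.506441
  x_4 = 1.189507 - (-0.506441)×(1.189507 - 1.050376)/(-0.506441 - (-0.891508))
       = 1.372493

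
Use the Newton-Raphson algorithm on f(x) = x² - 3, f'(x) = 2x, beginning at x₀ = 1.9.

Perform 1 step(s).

f(x) = x² - 3
f'(x) = 2x
x₀ = 1.9

Newton-Raphson formula: x_{n+1} = x_n - f(x_n)/f'(x_n)

Iteration 1:
  f(1.900000) = 0.610000
  f'(1.900000) = 3.800000
  x_1 = 1.900000 - 0.610000/3.800000 = 1.739474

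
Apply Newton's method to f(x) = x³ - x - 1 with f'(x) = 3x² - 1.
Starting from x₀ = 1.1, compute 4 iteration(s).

f(x) = x³ - x - 1
f'(x) = 3x² - 1
x₀ = 1.1

Newton-Raphson formula: x_{n+1} = x_n - f(x_n)/f'(x_n)

Iteration 1:
  f(1.100000) = -0.769000
  f'(1.100000) = 2.630000
  x_1 = 1.100000 - (-0.769000)/2.630000 = 1.392395
Iteration 2:
  f(1.392395) = 0.307132
  f'(1.392395) = 4.816295
  x_2 = 1.392395 - 0.307132/4.816295 = 1.328626
Iteration 3:
  f(1.328626) = 0.016727
  f'(1.328626) = 4.295742
  x_3 = 1.328626 - 0.016727/4.295742 = 1.324732
Iteration 4:
  f(1.324732) = 0.000060
  f'(1.324732) = 4.264746
  x_4 = 1.324732 - 0.000060/4.264746 = 1.324718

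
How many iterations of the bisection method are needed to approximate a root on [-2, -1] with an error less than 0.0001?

We need (b-a)/2^n ≤ 0.0001
(-1 - (-2))/2^n ≤ 0.0001
1/2^n ≤ 0.0001
2^n ≥ 10000
n ≥ log₂(10000) = 13.29
n ≥ 14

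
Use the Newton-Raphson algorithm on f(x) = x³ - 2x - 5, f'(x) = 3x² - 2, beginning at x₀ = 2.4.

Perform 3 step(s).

f(x) = x³ - 2x - 5
f'(x) = 3x² - 2
x₀ = 2.4

Newton-Raphson formula: x_{n+1} = x_n - f(x_n)/f'(x_n)

Iteration 1:
  f(2.400000) = 4.024000
  f'(2.400000) = 15.280000
  x_1 = 2.400000 - 4.024000/15.280000 = 2.136649
Iteration 2:
  f(2.136649) = 0.481082
  f'(2.136649) = 11.695810
  x_2 = 2.136649 - 0.481082/11.695810 = 2.095516
Iteration 3:
  f(2.095516) = 0.010775
  f'(2.095516) = 11.173567
  x_3 = 2.095516 - 0.010775/11.173567 = 2.094552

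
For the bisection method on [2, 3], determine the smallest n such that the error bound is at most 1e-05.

We need (b-a)/2^n ≤ 1e-05
(3 - 2)/2^n ≤ 1e-05
1/2^n ≤ 1e-05
2^n ≥ 100000
n ≥ log₂(100000) = 16.61
n ≥ 17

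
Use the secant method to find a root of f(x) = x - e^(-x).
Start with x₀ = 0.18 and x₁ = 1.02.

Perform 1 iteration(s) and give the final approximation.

f(x) = x - e^(-x)
x₀ = 0.18, x₁ = 1.02

Secant formula: x_{n+1} = x_n - f(x_n)(x_n - x_{n-1})/(f(x_n) - f(x_{n-1}))

Iteration 1:
  f(0.180000) = -0.655270
  f(1.020000) = 0.659405
  x_2 = 1.020000 - 0.659405×(1.020000 - 0.180000)/(0.659405 - (-0.655270))
       = 0.598679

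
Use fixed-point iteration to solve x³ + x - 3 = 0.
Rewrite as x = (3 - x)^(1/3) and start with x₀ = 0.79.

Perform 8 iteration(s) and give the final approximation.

Equation: x³ + x - 3 = 0
Fixed-point form: x = (3 - x)^(1/3)
x₀ = 0.79

x_1 = g(0.790000) = 1.302559
x_2 = g(1.302559) = 1.192884
x_3 = g(1.192884) = 1.218041
x_4 = g(1.218041) = 1.212363
x_5 = g(1.212363) = 1.213649
x_6 = g(1.213649) = 1.213358
x_7 = g(1.213358) = 1.213424
x_8 = g(1.213424) = 1.213409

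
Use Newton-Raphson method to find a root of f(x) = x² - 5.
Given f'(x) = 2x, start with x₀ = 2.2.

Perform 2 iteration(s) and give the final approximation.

f(x) = x² - 5
f'(x) = 2x
x₀ = 2.2

Newton-Raphson formula: x_{n+1} = x_n - f(x_n)/f'(x_n)

Iteration 1:
  f(2.200000) = -0.160000
  f'(2.200000) = 4.400000
  x_1 = 2.200000 - (-0.160000)/4.400000 = 2.236364
Iteration 2:
  f(2.236364) = 0.001322
  f'(2.236364) = 4.472727
  x_2 = 2.236364 - 0.001322/4.472727 = 2.236068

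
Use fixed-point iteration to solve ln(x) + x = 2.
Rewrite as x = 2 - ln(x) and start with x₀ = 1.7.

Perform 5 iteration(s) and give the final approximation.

Equation: ln(x) + x = 2
Fixed-point form: x = 2 - ln(x)
x₀ = 1.7

x_1 = g(1.700000) = 1.469372
x_2 = g(1.469372) = 1.615165
x_3 = g(1.615165) = 1.520563
x_4 = g(1.520563) = 1.580919
x_5 = g(1.580919) = 1.541993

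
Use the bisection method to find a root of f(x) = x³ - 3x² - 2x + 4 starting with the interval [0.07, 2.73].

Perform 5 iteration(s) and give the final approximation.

f(x) = x³ - 3x² - 2x + 4
Initial interval: [0.07, 2.73]

Iteration 1:
  c_1 = (0.070000 + 2.730000)/2 = 1.400000
  f(c_1) = f(1.400000) = -1.936000
  f(a) × f(c) < 0, new interval: [0.070000, 1.400000]
Iteration 2:
  c_2 = (0.070000 + 1.400000)/2 = 0.735000
  f(c_2) = f(0.735000) = 1.306390
  f(a) × f(c) ≥ 0, new interval: [0.735000, 1.400000]
Iteration 3:
  c_3 = (0.735000 + 1.400000)/2 = 1.067500
  f(c_3) = f(1.067500) = -0.337192
  f(a) × f(c) < 0, new interval: [0.735000, 1.067500]
Iteration 4:
  c_4 = (0.735000 + 1.067500)/2 = 0.901250
  f(c_4) = f(0.901250) = 0.492787
  f(a) × f(c) ≥ 0, new interval: [0.901250, 1.067500]
Iteration 5:
  c_5 = (0.901250 + 1.067500)/2 = 0.984375
  f(c_5) = f(0.984375) = 0.078121
  f(a) × f(c) ≥ 0, new interval: [0.984375, 1.067500]

After 5 iteration(s), the approximation is c_5 = 0.984375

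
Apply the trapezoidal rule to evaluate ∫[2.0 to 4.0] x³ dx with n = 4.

f(x) = x³
a = 2.0, b = 4.0, n = 4
h = (b - a)/n = 0.500000

Trapezoidal rule: (h/2)[f(x₀) + 2f(x₁) + 2f(x₂) + ... + f(xₙ)]

x_0 = 2.0000, f(x_0) = 8.000000, coefficient = 1
x_1 = 2.5000, f(x_1) = 15.625000, coefficient = 2
x_2 = 3.0000, f(x_2) = 27.000000, coefficient = 2
x_3 = 3.5000, f(x_3) = 42.875000, coefficient = 2
x_4 = 4.0000, f(x_4) = 64.000000, coefficient = 1

I ≈ (0.500000/2) × 243.000000 = 60.750000
Exact value: 60.000000
Error: 0.750000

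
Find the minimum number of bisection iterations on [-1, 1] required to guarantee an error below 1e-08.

We need (b-a)/2^n ≤ 1e-08
(1 - (-1))/2^n ≤ 1e-08
2/2^n ≤ 1e-08
2^n ≥ 200000000
n ≥ log₂(200000000) = 27.58
n ≥ 28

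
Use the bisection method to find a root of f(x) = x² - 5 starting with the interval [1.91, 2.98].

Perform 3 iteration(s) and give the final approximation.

f(x) = x² - 5
Initial interval: [1.91, 2.98]

Iteration 1:
  c_1 = (1.910000 + 2.980000)/2 = 2.445000
  f(c_1) = f(2.445000) = 0.978025
  f(a) × f(c) < 0, new interval: [1.910000, 2.445000]
Iteration 2:
  c_2 = (1.910000 + 2.445000)/2 = 2.177500
  f(c_2) = f(2.177500) = -0.258494
  f(a) × f(c) ≥ 0, new interval: [2.177500, 2.445000]
Iteration 3:
  c_3 = (2.177500 + 2.445000)/2 = 2.311250
  f(c_3) = f(2.311250) = 0.341877
  f(a) × f(c) < 0, new interval: [2.177500, 2.311250]

After 3 iteration(s), the approximation is c_3 = 2.311250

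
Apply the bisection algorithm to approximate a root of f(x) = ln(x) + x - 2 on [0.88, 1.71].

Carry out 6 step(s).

f(x) = ln(x) + x - 2
Initial interval: [0.88, 1.71]

Iteration 1:
  c_1 = (0.880000 + 1.710000)/2 = 1.295000
  f(c_1) = f(1.295000) = -0.446489
  f(a) × f(c) ≥ 0, new interval: [1.295000, 1.710000]
Iteration 2:
  c_2 = (1.295000 + 1.710000)/2 = 1.502500
  f(c_2) = f(1.502500) = -0.090370
  f(a) × f(c) ≥ 0, new interval: [1.502500, 1.710000]
Iteration 3:
  c_3 = (1.502500 + 1.710000)/2 = 1.606250
  f(c_3) = f(1.606250) = 0.080152
  f(a) × f(c) < 0, new interval: [1.502500, 1.606250]
Iteration 4:
  c_4 = (1.502500 + 1.606250)/2 = 1.554375
  f(c_4) = f(1.554375) = -0.004551
  f(a) × f(c) ≥ 0, new interval: [1.554375, 1.606250]
Iteration 5:
  c_5 = (1.554375 + 1.606250)/2 = 1.580312
  f(c_5) = f(1.580312) = 0.037935
  f(a) × f(c) < 0, new interval: [1.554375, 1.580312]
Iteration 6:
  c_6 = (1.554375 + 1.580312)/2 = 1.567344
  f(c_6) = f(1.567344) = 0.016726
  f(a) × f(c) < 0, new interval: [1.554375, 1.567344]

After 6 iteration(s), the approximation is c_6 = 1.567344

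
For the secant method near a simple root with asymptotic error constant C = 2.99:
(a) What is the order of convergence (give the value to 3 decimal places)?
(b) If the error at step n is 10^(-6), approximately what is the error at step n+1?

(a) Secant method has superlinear convergence with order φ = (1+√5)/2 ≈ 1.618.
    This means |e_{n+1}| ≈ C|e_n|^1.618.

(b) With |e_n| = 10^(-6) and C = 2.99:
    |e_{n+1}| ≈ 2.99 × (10^(-6))^1.618 = 2.99 × 10^(-9.71)

(a) ≈ 1.618 (golden ratio); (b) |e_{n+1}| ≈ 5.854e-10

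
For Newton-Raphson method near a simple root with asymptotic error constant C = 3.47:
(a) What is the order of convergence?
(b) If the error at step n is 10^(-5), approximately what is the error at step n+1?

(a) Newton-Raphson has quadratic (order 2) convergence near simple roots.
    This means |e_{n+1}| ≈ C|e_n|².

(b) With |e_n| = 10^(-5) and C = 3.47:
    |e_{n+1}| ≈ 3.47 × (10^(-5))² = 3.47 × 10^(-10)

(a) 2 (quadratic); (b) |e_{n+1}| ≈ 3.470e-10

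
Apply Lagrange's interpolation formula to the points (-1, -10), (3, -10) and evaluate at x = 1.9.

Lagrange interpolation formula:
P(x) = Σ yᵢ × Lᵢ(x)
where Lᵢ(x) = Π_{j≠i} (x - xⱼ)/(xᵢ - xⱼ)

L_0(1.9) = (1.9 - 3)/(-1 - 3) = 0.275000
L_1(1.9) = (1.9 - (-1))/(3 - (-1)) = 0.725000

P(1.9) = (-10)×L_0(1.9) + (-10)×L_1(1.9)
P(1.9) = -10.000000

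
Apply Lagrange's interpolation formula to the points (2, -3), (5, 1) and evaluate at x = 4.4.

Lagrange interpolation formula:
P(x) = Σ yᵢ × Lᵢ(x)
where Lᵢ(x) = Π_{j≠i} (x - xⱼ)/(xᵢ - xⱼ)

L_0(4.4) = (4.4 - 5)/(2 - 5) = 0.200000
L_1(4.4) = (4.4 - 2)/(5 - 2) = 0.800000

P(4.4) = (-3)×L_0(4.4) + 1×L_1(4.4)
P(4.4) = 0.200000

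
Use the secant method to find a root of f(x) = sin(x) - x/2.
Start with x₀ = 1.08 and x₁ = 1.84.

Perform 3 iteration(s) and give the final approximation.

f(x) = sin(x) - x/2
x₀ = 1.08, x₁ = 1.84

Secant formula: x_{n+1} = x_n - f(x_n)(x_n - x_{n-1})/(f(x_n) - f(x_{n-1}))

Iteration 1:
  f(1.080000) = 0.341958
  f(1.840000) = 0.043983
  x_2 = 1.840000 - 0.043983×(1.840000 - 1.080000)/(0.043983 - 0.341958)
       = 1.952181
Iteration 2:
  f(1.840000) = 0.043983
  f(1.952181) = -0.047940
  x_3 = 1.952181 - (-0.047940)×(1.952181 - 1.840000)/(-0.047940 - 0.043983)
       = 1.893676
Iteration 3:
  f(1.952181) = -0.047940
  f(1.893676) = 0.001488
  x_4 = 1.893676 - 0.001488×(1.893676 - 1.952181)/(0.001488 - (-0.047940))
       = 1.895437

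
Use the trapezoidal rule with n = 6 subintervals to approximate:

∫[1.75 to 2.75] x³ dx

f(x) = x³
a = 1.75, b = 2.75, n = 6
h = (b - a)/n = 0.166667

Trapezoidal rule: (h/2)[f(x₀) + 2f(x₁) + 2f(x₂) + ... + f(xₙ)]

x_0 = 1.7500, f(x_0) = 5.359375, coefficient = 1
x_1 = 1.9167, f(x_1) = 7.041088, coefficient = 2
x_2 = 2.0833, f(x_2) = 9.042245, coefficient = 2
x_3 = 2.2500, f(x_3) = 11.390625, coefficient = 2
x_4 = 2.4167, f(x_4) = 14.114005, coefficient = 2
x_5 = 2.5833, f(x_5) = 17.240162, coefficient = 2
x_6 = 2.7500, f(x_6) = 20.796875, coefficient = 1

I ≈ (0.166667/2) × 143.812500 = 11.984375
Exact value: 11.953125
Error: 0.031250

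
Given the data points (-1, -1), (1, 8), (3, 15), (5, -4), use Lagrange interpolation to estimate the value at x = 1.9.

Lagrange interpolation formula:
P(x) = Σ yᵢ × Lᵢ(x)
where Lᵢ(x) = Π_{j≠i} (x - xⱼ)/(xᵢ - xⱼ)

L_0(1.9) = (1.9 - 1)/(-1 - 1) × (1.9 - 3)/(-1 - 3) × (1.9 - 5)/(-1 - 5) = -0.063938
L_1(1.9) = (1.9 - (-1))/(1 - (-1)) × (1.9 - 3)/(1 - 3) × (1.9 - 5)/(1 - 5) = 0.618062
L_2(1.9) = (1.9 - (-1))/(3 - (-1)) × (1.9 - 1)/(3 - 1) × (1.9 - 5)/(3 - 5) = 0.505687
L_3(1.9) = (1.9 - (-1))/(5 - (-1)) × (1.9 - 1)/(5 - 1) × (1.9 - 3)/(5 - 3) = -0.059812

P(1.9) = (-1)×L_0(1.9) + 8×L_1(1.9) + 15×L_2(1.9) + (-4)×L_3(1.9)
P(1.9) = 12.833000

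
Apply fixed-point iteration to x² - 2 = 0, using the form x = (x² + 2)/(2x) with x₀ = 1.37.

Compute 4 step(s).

Equation: x² - 2 = 0
Fixed-point form: x = (x² + 2)/(2x)
x₀ = 1.37

x_1 = g(1.370000) = 1.414927
x_2 = g(1.414927) = 1.414214
x_3 = g(1.414214) = 1.414214
x_4 = g(1.414214) = 1.414214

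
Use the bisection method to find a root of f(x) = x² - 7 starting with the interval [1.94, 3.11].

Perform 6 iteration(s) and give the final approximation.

f(x) = x² - 7
Initial interval: [1.94, 3.11]

Iteration 1:
  c_1 = (1.940000 + 3.110000)/2 = 2.525000
  f(c_1) = f(2.525000) = -0.624375
  f(a) × f(c) ≥ 0, new interval: [2.525000, 3.110000]
Iteration 2:
  c_2 = (2.525000 + 3.110000)/2 = 2.817500
  f(c_2) = f(2.817500) = 0.938306
  f(a) × f(c) < 0, new interval: [2.525000, 2.817500]
Iteration 3:
  c_3 = (2.525000 + 2.817500)/2 = 2.671250
  f(c_3) = f(2.671250) = 0.135577
  f(a) × f(c) < 0, new interval: [2.525000, 2.671250]
Iteration 4:
  c_4 = (2.525000 + 2.671250)/2 = 2.598125
  f(c_4) = f(2.598125) = -0.249746
  f(a) × f(c) ≥ 0, new interval: [2.598125, 2.671250]
Iteration 5:
  c_5 = (2.598125 + 2.671250)/2 = 2.634687
  f(c_5) = f(2.634687) = -0.058422
  f(a) × f(c) ≥ 0, new interval: [2.634687, 2.671250]
Iteration 6:
  c_6 = (2.634687 + 2.671250)/2 = 2.652969
  f(c_6) = f(2.652969) = 0.038243
  f(a) × f(c) < 0, new interval: [2.634687, 2.652969]

After 6 iteration(s), the approximation is c_6 = 2.652969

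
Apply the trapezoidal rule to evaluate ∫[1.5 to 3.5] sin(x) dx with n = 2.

f(x) = sin(x)
a = 1.5, b = 3.5, n = 2
h = (b - a)/n = 1.000000

Trapezoidal rule: (h/2)[f(x₀) + 2f(x₁) + 2f(x₂) + ... + f(xₙ)]

x_0 = 1.5000, f(x_0) = 0.997495, coefficient = 1
x_1 = 2.5000, f(x_1) = 0.598472, coefficient = 2
x_2 = 3.5000, f(x_2) = -0.350783, coefficient = 1

I ≈ (1.000000/2) × 1.843656 = 0.921828
Exact value: 1.007194
Error: 0.085366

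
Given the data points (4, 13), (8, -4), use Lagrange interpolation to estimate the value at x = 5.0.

Lagrange interpolation formula:
P(x) = Σ yᵢ × Lᵢ(x)
where Lᵢ(x) = Π_{j≠i} (x - xⱼ)/(xᵢ - xⱼ)

L_0(5.0) = (5.0 - 8)/(4 - 8) = 0.750000
L_1(5.0) = (5.0 - 4)/(8 - 4) = 0.250000

P(5.0) = 13×L_0(5.0) + (-4)×L_1(5.0)
P(5.0) = 8.750000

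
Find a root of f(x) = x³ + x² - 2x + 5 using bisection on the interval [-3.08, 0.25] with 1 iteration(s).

f(x) = x³ + x² - 2x + 5
Initial interval: [-3.08, 0.25]

Iteration 1:
  c_1 = (-3.080000 + 0.250000)/2 = -1.415000
  f(c_1) = f(-1.415000) = 6.999077
  f(a) × f(c) < 0, new interval: [-3.080000, -1.415000]

After 1 iteration(s), the approximation is c_1 = -1.415000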